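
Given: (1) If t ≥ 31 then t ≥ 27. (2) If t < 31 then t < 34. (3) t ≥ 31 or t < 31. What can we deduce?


Constructive dilemma: (P → Q) ∧ (R → S), P ∨ R ⊢ Q ∨ S
Premise 1: t ≥ 31 → t ≥ 27
Premise 2: t < 31 → t < 34
Premise 3: t ≥ 31 ∨ t < 31
Case 1: Assuming t ≥ 31, then by Premise 1, t ≥ 27.
Case 2: Assuming t < 31, then by Premise 2, t < 34.
Since one of t ≥ 31 or t < 31 must hold, we get t ≥ 27 or t < 34.

t ≥ 27 or t < 34.


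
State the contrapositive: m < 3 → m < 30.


Original: If m < 3, then m < 30
Contrapositive: If ¬Q, then ¬P
Negate Q: not (m < 30)
Negate P: not (m < 3)

If not (m < 30), then not (m < 3).


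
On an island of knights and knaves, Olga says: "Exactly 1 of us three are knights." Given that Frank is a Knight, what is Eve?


Olga claims exactly 1 knights among Olga, Frank, Eve.
Given: Frank is a Knight.

Case 1: Olga is a Knight (tells truth)
  Then exactly 1 of the three are knights.
  Counting Olga, Frank: 2 knight(s) so far. Need -1 more → impossible.
Case 2: Olga is a Knave (lies)
  Then the count is NOT 1.
  If Eve = Knave, count = 1 = 1 → claim would be true, contradicts lie.
  If Eve = Knight, count = 2 ≠ 1 → lie confirmed ✓

Eve is a Knight.

Knight


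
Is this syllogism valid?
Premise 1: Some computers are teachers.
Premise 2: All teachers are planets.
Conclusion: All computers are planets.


Premise 1: Some computers are teachers.
Premise 2: All teachers are planets.
Conclusion: All computers are planets.
Fallacy: illicit minor. The minor term (computers) is distributed in the conclusion ('All computers ...') but undistributed in its premise ('Some computers are teachers' doesn't cover all computers).
Only 'Some computers are planets' follows, not 'All'.

Invalid


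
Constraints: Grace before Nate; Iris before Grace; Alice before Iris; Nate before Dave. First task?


Constraints: Grace before Nate; Iris before Grace; Alice before Iris; Nate before Dave
The first task can have nothing scheduled before it, so it must never appear on the right of a 'before'.
Tasks appearing after some 'before': Nate, Grace, Iris, Dave.
The only task not in that list is Alice → it is first.

Alice


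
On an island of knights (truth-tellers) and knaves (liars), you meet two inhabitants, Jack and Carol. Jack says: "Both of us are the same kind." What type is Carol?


Jack says: "Both of us are the same kind."
Case 1: Jack is a Knight (truth-teller)
  Statement is true → they ARE the same → Carol is also a Knight
Case 2: Jack is a Knave (liar)
  Statement is false → they are NOT the same → Carol is a Knight
In both cases, Carol is a Knight.

Knight


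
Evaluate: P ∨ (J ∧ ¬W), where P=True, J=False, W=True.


P = True, J = False, W = True
Expression: P ∨ (J ∧ ¬W)
Step 1: ¬W = NOT True = False
Step 2: J ∧ ¬W = False AND False = False
Step 3: P ∨ (False) = True OR False = True

True


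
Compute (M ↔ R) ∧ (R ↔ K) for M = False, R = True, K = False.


M = False, R = True, K = False
Step 1: M ↔ R is true when M and R have the same value. Result: False
Step 2: R ↔ K is true when R and K have the same value. Result: False
Step 3: False ∧ False = False

False


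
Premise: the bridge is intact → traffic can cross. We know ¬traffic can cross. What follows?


Modus tollens: P → Q, ¬Q ⊢ ¬P
P: the bridge is intact
Q: traffic can cross
We have P → Q and Q is false.
By modus tollens, P must be false.

It is not the case that the bridge is intact


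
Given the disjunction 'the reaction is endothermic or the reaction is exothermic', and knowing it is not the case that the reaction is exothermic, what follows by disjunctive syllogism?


Disjunctive syllogism: P ∨ Q, ¬P ⊢ Q
Disjunction: the reaction is endothermic ∨ the reaction is exothermic
We know it is not the case that the reaction is exothermic.
By disjunctive syllogism, the other disjunct must be true.

The reaction is endothermic


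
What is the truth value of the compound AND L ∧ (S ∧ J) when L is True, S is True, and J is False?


L = True, S = True, J = False
Step 1: S ∧ J = True AND False = False
Step 2: L ∧ False = True AND False = False
AND is true only when ALL operands are true.

False


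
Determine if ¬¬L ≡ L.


Expression 1: ¬¬L
Expression 2: L
Truth table (L | Expr1 Expr2):
  T |   T     T
  F |   F     F
All 2 rows agree, so the expressions are logically equivalent.

Yes


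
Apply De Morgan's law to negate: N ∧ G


De Morgan's law: ¬(P ∧ Q) ≡ ¬P ∨ ¬Q
¬(N ∧ G) = ¬N ∨ ¬G

¬N ∨ ¬G


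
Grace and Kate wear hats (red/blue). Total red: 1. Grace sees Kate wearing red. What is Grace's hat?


Total red = 1, Kate = red
Red accounted for: 1
Remaining for Grace: 0
Grace's hat is blue.

blue


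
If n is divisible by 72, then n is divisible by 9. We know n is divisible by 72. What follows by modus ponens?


Modus ponens: P → Q, P ⊢ Q
P: n is divisible by 72
Q: n is divisible by 9
We have P → Q and P is true.
By modus ponens, Q must be true.

n is divisible by 9


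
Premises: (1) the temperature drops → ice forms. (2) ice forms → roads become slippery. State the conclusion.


Hypothetical syllogism: P → Q, Q → R ⊢ P → R
Premise 1: the temperature drops → ice forms
Premise 2: ice forms → roads become slippery
Chain the implications: the middle term (ice forms) links the two.
Conclusion: If the temperature drops, then roads become slippery.

If the temperature drops, then roads become slippery.


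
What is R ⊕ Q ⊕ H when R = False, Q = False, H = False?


R = False, Q = False, H = False
Step 1: R ⊕ Q = False XOR False = False
Step 2: False ⊕ H = False XOR False = False
XOR is true when an odd number of operands are true.

False


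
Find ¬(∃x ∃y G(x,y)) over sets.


Original: ∃x ∃y G(x,y)
Rule: ¬∀→∃, ¬∃→∀, negate predicate.
Negation: ∀x ∀y ¬G(x,y)

∀x ∀y ¬G(x,y)


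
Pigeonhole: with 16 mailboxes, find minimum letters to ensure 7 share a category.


Pigeonhole: to guarantee k in one of n categories, need (k-1)×n + 1.
k = 7, n = 16
Minimum = (7-1) × 16 + 1 = 6 × 16 + 1

97


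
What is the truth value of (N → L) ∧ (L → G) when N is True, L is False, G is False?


N = True, L = False, G = False
Step 1: N → L is false only when N=True and L=False. Result: False
Step 2: L → G is false only when L=True and G=False. Result: True
Step 3: False ∧ True = False

False


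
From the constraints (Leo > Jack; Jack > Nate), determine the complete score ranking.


Constraints: Leo > Jack; Jack > Nate
Method: at each step, the next-highest is the one remaining person who never appears on the smaller side of a constraint between remaining people.
  Step 1: remaining {Nate, Leo, Jack}; on the smaller side: {Nate, Jack} → Leo is next (Leo > Jack).
  Step 2: remaining {Nate, Jack}; on the smaller side: {Nate} → Jack is next (Jack > Nate).
  Step 3: only Nate remains → lowest.
Final ranking (highest to lowest):

Leo > Jack > Nate


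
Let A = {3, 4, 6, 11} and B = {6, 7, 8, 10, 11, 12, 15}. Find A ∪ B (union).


A = {3, 4, 6, 11}
B = {6, 7, 8, 10, 11, 12, 15}
Operation: union
All elements combined: 3, 4, 6, 7, 8, 10, 11, 12, 15

{3, 4, 6, 7, 8, 10, 11, 12, 15}


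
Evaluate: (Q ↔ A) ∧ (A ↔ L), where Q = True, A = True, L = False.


Q = True, A = True, L = False
Step 1: Q ↔ A is true when Q and A have the same value. Result: True
Step 2: A ↔ L is true when A and L have the same value. Result: False
Step 3: True ∧ False = False

False


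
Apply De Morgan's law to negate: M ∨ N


De Morgan's law: ¬(P ∨ Q) ≡ ¬P ∧ ¬Q
¬(M ∨ N) = ¬M ∧ ¬N

¬M ∧ ¬N


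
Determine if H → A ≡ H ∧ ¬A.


Expression 1: H → A
Expression 2: H ∧ ¬A
Truth table (H A | Expr1 Expr2):
  T T |   T     F   ← differ
  T F |   F     T   ← differ
  F T |   T     F   ← differ
  F F |   T     F   ← differ
Counterexample: H=T, A=T gives Expr1 = T but Expr2 = F, so the expressions are NOT logically equivalent.

No


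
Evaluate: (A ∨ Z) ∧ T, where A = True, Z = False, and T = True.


A = True, Z = False, T = True
Step 1: A ∨ Z = True OR False = True
Step 2: True ∧ T = True AND True = True
OR is true when at least one operand is true; AND requires both.

True


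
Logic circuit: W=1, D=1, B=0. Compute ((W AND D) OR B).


W AND D = 1&1 = 1
1 OR 0 = 1

1


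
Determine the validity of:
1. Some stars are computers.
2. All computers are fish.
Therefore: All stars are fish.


Premise 1: Some stars are computers.
Premise 2: All computers are fish.
Conclusion: All stars are fish.
Fallacy: illicit minor. The minor term (stars) is distributed in the conclusion ('All stars ...') but undistributed in its premise ('Some stars are computers' doesn't cover all stars).
Only 'Some stars are fish' follows, not 'All'.

Invalid


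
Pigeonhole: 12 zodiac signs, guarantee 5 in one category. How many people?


Pigeonhole: to guarantee k in one of n categories, need (k-1)×n + 1.
k = 5, n = 12
Minimum = (5-1) × 12 + 1 = 4 × 12 + 1

49


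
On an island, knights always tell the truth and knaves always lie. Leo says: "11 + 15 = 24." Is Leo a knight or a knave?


Statement: "11 + 15 = 24."
Actual: 11 + 15 = 26
Claimed: 24
Statement is FALSE → Leo lies → Knave

Knave


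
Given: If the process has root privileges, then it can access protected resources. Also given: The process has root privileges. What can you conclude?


Modus ponens: P → Q, P ⊢ Q
P: the process has root privileges
Q: it can access protected resources
We have P → Q and P is true.
By modus ponens, Q must be true.

It can access protected resources


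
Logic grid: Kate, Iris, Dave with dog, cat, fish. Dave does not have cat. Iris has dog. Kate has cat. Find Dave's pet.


From clues:
  Kate → cat
  Iris → dog
By elimination, Dave gets the remaining.

fish


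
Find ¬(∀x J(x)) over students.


Original: ∀x J(x)
Rule: ¬∀→∃, ¬∃→∀, negate predicate.
Negation: ∃x ¬J(x)

∃x ¬J(x)


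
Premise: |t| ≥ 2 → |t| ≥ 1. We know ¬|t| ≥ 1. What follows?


Modus tollens: P → Q, ¬Q ⊢ ¬P
P: |t| ≥ 2
Q: |t| ≥ 1
We have P → Q and Q is false.
By modus tollens, P must be false.

It is not the case that |t| ≥ 2


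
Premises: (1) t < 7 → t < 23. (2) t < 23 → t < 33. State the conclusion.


Hypothetical syllogism: P → Q, Q → R ⊢ P → R
Premise 1: t < 7 → t < 23
Premise 2: t < 23 → t < 33
Chain the implications: the middle term (t < 23) links the two.
Conclusion: If t < 7, then t < 33.

If t < 7, then t < 33.


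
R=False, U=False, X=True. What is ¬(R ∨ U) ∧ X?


R = False, U = False, X = True
Expression: ¬(R ∨ U) ∧ X
Step 1: R ∨ U = False OR False = False
Step 2: ¬(R ∨ U) = NOT False = True
Step 3: (True) ∧ X = True AND True = True

True


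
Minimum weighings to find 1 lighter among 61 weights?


Each weighing has 3 outcomes (left heavy / balance / right heavy), so k weighings distinguish at most 3^k cases; splitting into three near-equal groups achieves this.
Need 3^k ≥ 61: 3^3 = 27 < 61 ≤ 3^4 = 81
k = ⌈log₃(61)⌉ = 4

4


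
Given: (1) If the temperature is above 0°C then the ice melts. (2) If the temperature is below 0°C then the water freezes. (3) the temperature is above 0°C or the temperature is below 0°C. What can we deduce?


Constructive dilemma: (P → Q) ∧ (R → S), P ∨ R ⊢ Q ∨ S
Premise 1: the temperature is above 0°C → the ice melts
Premise 2: the temperature is below 0°C → the water freezes
Premise 3: the temperature is above 0°C ∨ the temperature is below 0°C
Case 1: Assuming the temperature is above 0°C, then by Premise 1, the ice melts.
Case 2: Assuming the temperature is below 0°C, then by Premise 2, the water freezes.
Since one of the temperature is above 0°C or the temperature is below 0°C must hold, we get the ice melts or the water freezes.

The ice melts or the water freezes.


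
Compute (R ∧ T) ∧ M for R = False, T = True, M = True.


R = False, T = True, M = True
Step 1: R ∧ T = False AND True = False
Step 2: False ∧ M = False AND True = False
AND is true only when ALL operands are true.

False


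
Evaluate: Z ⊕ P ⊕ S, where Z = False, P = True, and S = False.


Z = False, P = True, S = False
Step 1: Z ⊕ P = False XOR True = True
Step 2: True ⊕ S = True XOR False = True
XOR is true when an odd number of operands are true.

True


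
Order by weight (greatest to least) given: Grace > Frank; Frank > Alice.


Constraints: Grace > Frank; Frank > Alice
Method: at each step, the next-highest is the one remaining person who never appears on the smaller side of a constraint between remaining people.
  Step 1: remaining {Alice, Frank, Grace}; on the smaller side: {Alice, Frank} → Grace is next (Grace > Frank).
  Step 2: remaining {Alice, Frank}; on the smaller side: {Alice} → Frank is next (Frank > Alice).
  Step 3: only Alice remains → lowest.
Final ranking (highest to lowest):

Grace > Frank > Alice


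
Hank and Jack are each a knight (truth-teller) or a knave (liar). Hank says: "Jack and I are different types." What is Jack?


Hank says: "Jack and I are different types."
Case 1: Hank is a Knight (truth-teller)
  Statement is true → they ARE different → Jack is a Knave
Case 2: Hank is a Knave (liar)
  Statement is false → they are NOT different → Jack is a Knave
In both cases, Jack is a Knave.

Knave


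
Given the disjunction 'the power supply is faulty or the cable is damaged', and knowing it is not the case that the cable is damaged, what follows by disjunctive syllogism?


Disjunctive syllogism: P ∨ Q, ¬P ⊢ Q
Disjunction: the power supply is faulty ∨ the cable is damaged
We know it is not the case that the cable is damaged.
By disjunctive syllogism, the other disjunct must be true.

The power supply is faulty


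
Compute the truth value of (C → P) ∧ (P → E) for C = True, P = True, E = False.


C = True, P = True, E = False
Step 1: C → P is false only when C=True and P=False. Result: True
Step 2: P → E is false only when P=True and E=False. Result: False
Step 3: True ∧ False = False

False


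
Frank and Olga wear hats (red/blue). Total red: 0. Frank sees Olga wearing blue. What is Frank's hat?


Total red = 0, Olga = blue
Red accounted for: 0
Remaining for Frank: 0
Frank's hat is blue.

blue


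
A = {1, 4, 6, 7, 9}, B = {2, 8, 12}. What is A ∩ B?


A = {1, 4, 6, 7, 9}
B = {2, 8, 12}
Operation: intersection
Elements in both: none

∅


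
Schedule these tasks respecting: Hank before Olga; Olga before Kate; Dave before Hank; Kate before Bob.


Constraints: Hank before Olga; Olga before Kate; Dave before Hank; Kate before Bob
Method: repeatedly schedule the remaining task that has no remaining task required before it.
  Step 1: remaining {Hank, Kate, Olga, Dave, Bob}; every task except Dave still has a predecessor pending → schedule Dave.
  Step 2: remaining {Hank, Kate, Olga, Bob}; every task except Hank still has a predecessor pending → schedule Hank.
  Step 3: remaining {Kate, Olga, Bob}; every task except Olga still has a predecessor pending → schedule Olga.
  Step 4: remaining {Kate, Bob}; every task except Kate still has a predecessor pending → schedule Kate.
  Step 5: only Bob remains → schedule Bob.
Resulting order:

Dave → Hank → Olga → Kate → Bob


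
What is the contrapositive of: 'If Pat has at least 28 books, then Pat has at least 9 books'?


Original: If Pat has at least 28 books, then Pat has at least 9 books
Contrapositive: If ¬Q, then ¬P
Negate Q: not (Pat has at least 9 books)
Negate P: not (Pat has at least 28 books)

If not (Pat has at least 9 books), then not (Pat has at least 28 books).


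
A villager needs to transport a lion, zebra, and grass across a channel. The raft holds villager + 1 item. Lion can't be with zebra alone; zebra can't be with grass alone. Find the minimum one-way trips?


1. villager+zebra → 2. villager ← 3. villager+lion → 4. villager+zebra ← 5. villager+grass → 6. villager ← 7. villager+zebra →
Minimum trips = 7

7


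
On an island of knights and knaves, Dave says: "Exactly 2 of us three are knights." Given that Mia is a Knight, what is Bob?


Dave claims exactly 2 knights among Dave, Mia, Bob.
Given: Mia is a Knight.

Case 1: Dave is a Knight (tells truth)
  Then exactly 2 of the three are knights.
  Counting Dave, Mia: 2 knight(s) so far. Need 0 more → Bob = Knave.
Case 2: Dave is a Knave (lies)
  Then the count is NOT 2.
  If Bob = Knight, count = 2 = 2 → claim would be true, contradicts lie.
  If Bob = Knave, count = 1 ≠ 2 → lie confirmed ✓

Bob is a Knave.

Knave


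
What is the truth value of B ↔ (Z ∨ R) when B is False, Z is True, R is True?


B = False, Z = True, R = True
Step 1: Z ∨ R = True OR True = True
Step 2: B ↔ (True): true when both sides have same truth value.
Result: False ↔ True = False

False


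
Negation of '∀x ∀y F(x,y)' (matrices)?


Original: ∀x ∀y F(x,y)
Rule: ¬∀→∃, ¬∃→∀, negate predicate.
Negation: ∃x ∃y ¬F(x,y)

∃x ∃y ¬F(x,y)


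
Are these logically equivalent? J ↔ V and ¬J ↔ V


Expression 1: J ↔ V
Expression 2: ¬J ↔ V
Truth table (J V | Expr1 Expr2):
  T T |   T     F   ← differ
  T F |   F     T   ← differ
  F T |   F     T   ← differ
  F F |   T     F   ← differ
Counterexample: J=T, V=T gives Expr1 = T but Expr2 = F, so the expressions are NOT logically equivalent.

No


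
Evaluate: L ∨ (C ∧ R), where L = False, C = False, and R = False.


L = False, C = False, R = False
Step 1: C ∧ R = False AND False = False
Step 2: L ∨ False = False OR False = False
AND evaluated first (higher precedence); then OR applied.

False


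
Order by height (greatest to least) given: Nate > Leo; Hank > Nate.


Constraints: Nate > Leo; Hank > Nate
Method: at each step, the next-highest is the one remaining person who never appears on the smaller side of a constraint between remaining people.
  Step 1: remaining {Nate, Leo, Hank}; on the smaller side: {Nate, Leo} → Hank is next (Hank > Nate).
  Step 2: remaining {Nate, Leo}; on the smaller side: {Leo} → Nate is next (Nate > Leo).
  Step 3: only Leo remains → lowest.
Final ranking (highest to lowest):

Hank > Nate > Leo


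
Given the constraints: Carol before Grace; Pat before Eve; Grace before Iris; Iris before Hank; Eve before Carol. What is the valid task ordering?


Constraints: Carol before Grace; Pat before Eve; Grace before Iris; Iris before Hank; Eve before Carol
Method: repeatedly schedule the remaining task that has no remaining task required before it.
  Step 1: remaining {Hank, Eve, Carol, Pat, Iris, Grace}; every task except Pat still has a predecessor pending → schedule Pat.
  Step 2: remaining {Hank, Eve, Carol, Iris, Grace}; every task except Eve still has a predecessor pending → schedule Eve.
  Step 3: remaining {Hank, Carol, Iris, Grace}; every task except Carol still has a predecessor pending → schedule Carol.
  Step 4: remaining {Hank, Iris, Grace}; every task except Grace still has a predecessor pending → schedule Grace.
  Step 5: remaining {Hank, Iris}; every task except Iris still has a predecessor pending → schedule Iris.
  Step 6: only Hank remains → schedule Hank.
Resulting order:

Pat → Eve → Carol → Grace → Iris → Hank


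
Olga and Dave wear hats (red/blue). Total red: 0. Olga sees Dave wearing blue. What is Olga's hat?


Total red = 0, Dave = blue
Red accounted for: 0
Remaining for Olga: 0
Olga's hat is blue.

blue


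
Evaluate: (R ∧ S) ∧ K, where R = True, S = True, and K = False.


R = True, S = True, K = False
Step 1: R ∧ S = True AND True = True
Step 2: True ∧ K = True AND False = False
AND is true only when ALL operands are true.

False


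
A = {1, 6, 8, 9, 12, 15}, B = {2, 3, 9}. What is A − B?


A = {1, 6, 8, 9, 12, 15}
B = {2, 3, 9}
Operation: difference A − B
In A but not B: 1, 6, 8, 12, 15

{1, 6, 8, 12, 15}


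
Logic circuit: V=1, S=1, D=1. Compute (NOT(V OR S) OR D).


V OR S = 1
NOT(1) = 0
0 OR 1 = 1

1


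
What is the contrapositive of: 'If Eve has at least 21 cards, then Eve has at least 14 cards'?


Original: If Eve has at least 21 cards, then Eve has at least 14 cards
Contrapositive: If ¬Q, then ¬P
Negate Q: not (Eve has at least 14 cards)
Negate P: not (Eve has at least 21 cards)

If not (Eve has at least 14 cards), then not (Eve has at least 21 cards).


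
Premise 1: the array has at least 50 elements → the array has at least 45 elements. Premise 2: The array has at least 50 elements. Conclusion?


Modus ponens: P → Q, P ⊢ Q
P: the array has at least 50 elements
Q: the array has at least 45 elements
We have P → Q and P is true.
By modus ponens, Q must be true.

The array has at least 45 elements


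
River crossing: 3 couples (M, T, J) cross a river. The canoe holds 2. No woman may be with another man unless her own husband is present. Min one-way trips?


Label couples M, T, J (H = husband, W = wife).
Counting alone: 6 people, the canoe carries 2 and someone must bring it back, so each round trip nets at most +1 on the far side until the last crossing → at least 9 trips. The jealousy constraint makes 9 impossible; the shortest valid schedule has 11:
1. WM+WT →  (far: WM,WT; near: HM,HT,HJ,WJ)
2. WM ←       (far: WT; near: HM,HT,HJ,WM,WJ)
3. WM+WJ →  (far: WM,WT,WJ; near: HM,HT,HJ)
4. WM ←       (far: WT,WJ; near: HM,HT,HJ,WM)
5. HT+HJ →  (far: HT,WT,HJ,WJ; near: HM,WM)
6. HT+WT ←  (far: HJ,WJ; near: HM,WM,HT,WT)
7. HM+HT →  (far: HM,HT,HJ,WJ; near: WM,WT)
8. WJ ←       (far: HM,HT,HJ; near: WM,WT,WJ)
9. WM+WT →  (far: HM,WM,HT,WT,HJ; near: WJ)
10. HJ ←      (far: HM,WM,HT,WT; near: HJ,WJ)
11. HJ+WJ → (far: all six; near: empty)
In every state each wife is either with her husband or with no other man.
Minimum trips = 11

11


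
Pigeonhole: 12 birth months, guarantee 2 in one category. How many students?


Pigeonhole: to guarantee k in one of n categories, need (k-1)×n + 1.
k = 2, n = 12
Minimum = (2-1) × 12 + 1 = 1 × 12 + 1

13


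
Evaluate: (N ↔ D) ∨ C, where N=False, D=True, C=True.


N = False, D = True, C = True
Expression: (N ↔ D) ∨ C
Step 1: N ↔ D = (False iff True) (true when values match) = False
Step 2: (False) ∨ C = False OR True = True

True


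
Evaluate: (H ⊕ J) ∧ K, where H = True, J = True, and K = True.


H = True, J = True, K = True
Step 1: H ⊕ J = True XOR True = False
Step 2: False ∧ K = False AND True = False
XOR true when exactly one of H,J is true; then AND with K.

False


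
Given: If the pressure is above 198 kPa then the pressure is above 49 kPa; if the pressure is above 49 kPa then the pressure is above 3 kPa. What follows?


Hypothetical syllogism: P → Q, Q → R ⊢ P → R
Premise 1: the pressure is above 198 kPa → the pressure is above 49 kPa
Premise 2: the pressure is above 49 kPa → the pressure is above 3 kPa
Chain the implications: the middle term (the pressure is above 49 kPa) links the two.
Conclusion: If the pressure is above 198 kPa, then the pressure is above 3 kPa.

If the pressure is above 198 kPa, then the pressure is above 3 kPa.


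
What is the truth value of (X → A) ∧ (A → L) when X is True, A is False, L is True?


X = True, A = False, L = True
Step 1: X → A is false only when X=True and A=False. Result: False
Step 2: A → L is false only when A=True and L=False. Result: True
Step 3: False ∧ True = False

False


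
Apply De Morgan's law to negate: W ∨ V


De Morgan's law: ¬(P ∨ Q) ≡ ¬P ∧ ¬Q
¬(W ∨ V) = ¬W ∧ ¬V

¬W ∧ ¬V


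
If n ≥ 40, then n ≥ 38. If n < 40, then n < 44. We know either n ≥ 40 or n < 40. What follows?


Constructive dilemma: (P → Q) ∧ (R → S), P ∨ R ⊢ Q ∨ S
Premise 1: n ≥ 40 → n ≥ 38
Premise 2: n < 40 → n < 44
Premise 3: n ≥ 40 ∨ n < 40
Case 1: Assuming n ≥ 40, then by Premise 1, n ≥ 38.
Case 2: Assuming n < 40, then by Premise 2, n < 44.
Since one of n ≥ 40 or n < 40 must hold, we get n ≥ 38 or n < 44.

n ≥ 38 or n < 44.


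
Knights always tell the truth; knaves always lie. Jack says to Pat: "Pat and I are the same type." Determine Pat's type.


Jack says: "Pat and I are the same type."
Case 1: Jack is a Knight (truth-teller)
  Statement is true → they ARE the same → Pat is also a Knight
Case 2: Jack is a Knave (liar)
  Statement is false → they are NOT the same → Pat is a Knight
In both cases, Pat is a Knight.

Knight


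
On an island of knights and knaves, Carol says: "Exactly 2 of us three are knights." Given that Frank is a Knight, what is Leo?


Carol claims exactly 2 knights among Carol, Frank, Leo.
Given: Frank is a Knight.

Case 1: Carol is a Knight (tells truth)
  Then exactly 2 of the three are knights.
  Counting Carol, Frank: 2 knight(s) so far. Need 0 more → Leo = Knave.
Case 2: Carol is a Knave (lies)
  Then the count is NOT 2.
  If Leo = Knight, count = 2 = 2 → claim would be true, contradicts lie.
  If Leo = Knave, count = 1 ≠ 2 → lie confirmed ✓

Leo is a Knave.

Knave


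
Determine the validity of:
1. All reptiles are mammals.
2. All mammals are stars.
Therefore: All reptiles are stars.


Premise 1: All reptiles are mammals.
Premise 2: All mammals are stars.
Conclusion: All reptiles are stars.
Barbara syllogism (AAA-1): All A are B, All B are C → All A are C.
Middle term (mammals) distributed in premise 2.

Valid


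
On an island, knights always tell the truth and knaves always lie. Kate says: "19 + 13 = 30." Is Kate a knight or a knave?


Statement: "19 + 13 = 30."
Actual: 19 + 13 = 32
Claimed: 30
Statement is FALSE → Kate lies → Knave

Knave


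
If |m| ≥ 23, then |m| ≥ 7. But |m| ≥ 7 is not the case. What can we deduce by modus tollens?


Modus tollens: P → Q, ¬Q ⊢ ¬P
P: |m| ≥ 23
Q: |m| ≥ 7
We have P → Q and Q is false.
By modus tollens, P must be false.

It is not the case that |m| ≥ 23


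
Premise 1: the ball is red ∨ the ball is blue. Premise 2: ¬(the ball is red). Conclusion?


Disjunctive syllogism: P ∨ Q, ¬P ⊢ Q
Disjunction: the ball is red ∨ the ball is blue
We know it is not the case that the ball is red.
By disjunctive syllogism, the other disjunct must be true.

The ball is blue


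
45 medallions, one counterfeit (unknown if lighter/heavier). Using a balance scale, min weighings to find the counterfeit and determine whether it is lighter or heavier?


Let n = 45. 90 possibilities (n medallions × lighter/heavier); each weighing has 3 outcomes.
Bound for k weighings: say the first weighing puts j medallions on each pan. If it tips, the 2j weighed medallions remain suspects (each with a known direction) and k-1 weighings give 3^(k-1) outcomes; 3^(k-1) is odd, so 2j ≤ 3^(k-1) - 1. If it balances, the n - 2j unweighed medallions remain with direction unknown: 2(n - 2j) ≤ 3^(k-1) - 1 by the same parity argument. Adding, n ≤ (3^(k-1) - 1) + (3^(k-1) - 1)/2 = (3^k - 3)/2, and the classical three-group strategy achieves this (3 medallions in 2 weighings, 12 in 3, 39 in 4, 120 in 5).
So we need the smallest k with (3^k - 3)/2 ≥ 45.
k = 4: (3^4 - 3)/2 = 39 < 45 ✗
k = 5: (3^5 - 3)/2 = 120 ≥ 45 ✓

5


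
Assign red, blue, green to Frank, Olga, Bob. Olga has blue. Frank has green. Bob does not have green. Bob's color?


From clues:
  Frank → green
  Olga → blue
By elimination, Bob gets the remaining.

red


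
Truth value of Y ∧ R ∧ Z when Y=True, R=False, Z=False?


Y = True, R = False, Z = False
Expression: Y ∧ R ∧ Z
Step 1: Y ∧ R = True AND False = False
Step 2: (False) ∧ Z = False AND False = False

False


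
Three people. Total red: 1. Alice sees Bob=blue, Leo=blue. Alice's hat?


Total red = 1, seen red = 0
Own red = 1 - 0 = 1
Alice's hat is red.

red


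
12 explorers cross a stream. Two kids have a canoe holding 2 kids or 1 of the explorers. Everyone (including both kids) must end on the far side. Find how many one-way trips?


Per crossing of one of the explorers: kids→, one←, one of the explorers→, one← = 4 trips
12 × 4 = 48, + 1 final kids→ = 49
Minimum trips = 49

49


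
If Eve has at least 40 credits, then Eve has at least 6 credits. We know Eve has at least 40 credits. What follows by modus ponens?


Modus ponens: P → Q, P ⊢ Q
P: Eve has at least 40 credits
Q: Eve has at least 6 credits
We have P → Q and P is true.
By modus ponens, Q must be true.

Eve has at least 6 credits


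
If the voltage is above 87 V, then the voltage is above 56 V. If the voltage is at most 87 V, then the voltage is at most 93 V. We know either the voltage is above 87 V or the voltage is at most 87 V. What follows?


Constructive dilemma: (P → Q) ∧ (R → S), P ∨ R ⊢ Q ∨ S
Premise 1: the voltage is above 87 V → the voltage is above 56 V
Premise 2: the voltage is at most 87 V → the voltage is at most 93 V
Premise 3: the voltage is above 87 V ∨ the voltage is at most 87 V
Case 1: Assuming the voltage is above 87 V, then by Premise 1, the voltage is above 56 V.
Case 2: Assuming the voltage is at most 87 V, then by Premise 2, the voltage is at most 93 V.
Since one of the voltage is above 87 V or the voltage is at most 87 V must hold, we get the voltage is above 56 V or the voltage is at most 93 V.

The voltage is above 56 V or the voltage is at most 93 V.


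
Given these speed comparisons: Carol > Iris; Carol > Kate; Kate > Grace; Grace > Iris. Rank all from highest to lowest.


Constraints: Carol > Iris; Carol > Kate; Kate > Grace; Grace > Iris
Method: at each step, the next-highest is the one remaining person who never appears on the smaller side of a constraint between remaining people.
  Step 1: remaining {Grace, Carol, Iris, Kate}; on the smaller side: {Grace, Iris, Kate} → Carol is next (Carol > Iris; Carol > Kate).
  Step 2: remaining {Grace, Iris, Kate}; on the smaller side: {Grace, Iris} → Kate is next (Kate > Grace).
  Step 3: remaining {Grace, Iris}; on the smaller side: {Iris} → Grace is next (Grace > Iris).
  Step 4: only Iris remains → lowest.
Final ranking (highest to lowest):

Carol > Kate > Grace > Iris


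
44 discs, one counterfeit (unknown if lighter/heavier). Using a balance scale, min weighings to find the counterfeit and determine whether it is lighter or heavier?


Let n = 44. 88 possibilities (n discs × lighter/heavier); each weighing has 3 outcomes.
Bound for k weighings: say the first weighing puts j discs on each pan. If it tips, the 2j weighed discs remain suspects (each with a known direction) and k-1 weighings give 3^(k-1) outcomes; 3^(k-1) is odd, so 2j ≤ 3^(k-1) - 1. If it balances, the n - 2j unweighed discs remain with direction unknown: 2(n - 2j) ≤ 3^(k-1) - 1 by the same parity argument. Adding, n ≤ (3^(k-1) - 1) + (3^(k-1) - 1)/2 = (3^k - 3)/2, and the classical three-group strategy achieves this (3 discs in 2 weighings, 12 in 3, 39 in 4, 120 in 5).
So we need the smallest k with (3^k - 3)/2 ≥ 44.
k = 4: (3^4 - 3)/2 = 39 < 44 ✗
k = 5: (3^5 - 3)/2 = 120 ≥ 44 ✓

5


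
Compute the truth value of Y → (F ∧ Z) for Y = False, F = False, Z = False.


Y = False, F = False, Z = False
Step 1: F ∧ Z = False AND False = False
Step 2: Y → (False): false only when Y=True and consequent=False.
Result: True

True


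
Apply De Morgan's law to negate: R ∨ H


De Morgan's law: ¬(P ∨ Q) ≡ ¬P ∧ ¬Q
¬(R ∨ H) = ¬R ∧ ¬H

¬R ∧ ¬H


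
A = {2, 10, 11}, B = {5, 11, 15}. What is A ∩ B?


A = {2, 10, 11}
B = {5, 11, 15}
Operation: intersection
Elements in both: 11

{11}


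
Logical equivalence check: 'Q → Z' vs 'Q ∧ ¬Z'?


Expression 1: Q → Z
Expression 2: Q ∧ ¬Z
Truth table (Q Z | Expr1 Expr2):
  T T |   T     F   ← differ
  T F |   F     T   ← differ
  F T |   T     F   ← differ
  F F |   T     F   ← differ
Counterexample: Q=T, Z=T gives Expr1 = T but Expr2 = F, so the expressions are NOT logically equivalent.

No


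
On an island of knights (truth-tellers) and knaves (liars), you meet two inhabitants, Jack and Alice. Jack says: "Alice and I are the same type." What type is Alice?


Jack says: "Alice and I are the same type."
Case 1: Jack is a Knight (truth-teller)
  Statement is true → they ARE the same → Alice is also a Knight
Case 2: Jack is a Knave (liar)
  Statement is false → they are NOT the same → Alice is a Knight
In both cases, Alice is a Knight.

Knight


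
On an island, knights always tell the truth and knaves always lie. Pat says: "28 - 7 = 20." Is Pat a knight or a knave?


Statement: "28 - 7 = 20."
Actual: 28 - 7 = 21
Claimed: 20
Statement is FALSE → Pat lies → Knave

Knave


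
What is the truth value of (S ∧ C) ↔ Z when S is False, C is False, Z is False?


S = False, C = False, Z = False
Step 1: S ∧ C = False AND False = False
Step 2: (False) ↔ Z: true when both sides have same truth value.
Result: False ↔ False = True

True


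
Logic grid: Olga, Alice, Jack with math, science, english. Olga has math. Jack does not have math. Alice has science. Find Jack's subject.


From clues:
  Olga → math
  Alice → science
By elimination, Jack gets the remaining.

english


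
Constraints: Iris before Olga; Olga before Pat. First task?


Constraints: Iris before Olga; Olga before Pat
The first task can have nothing scheduled before it, so it must never appear on the right of a 'before'.
Tasks appearing after some 'before': Olga, Pat.
The only task not in that list is Iris → it is first.

Iris


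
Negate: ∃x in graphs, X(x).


Original: ∃x X(x)
Rule: ¬∀→∃, ¬∃→∀, negate predicate.
Negation: ∀x ¬X(x)

∀x ¬X(x)


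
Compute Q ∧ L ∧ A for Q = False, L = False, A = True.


Q = False, L = False, A = True
Step 1: Q ∧ L = False AND False = False
Step 2: (False) ∧ A = (False) AND True = False
AND is true only when ALL operands are true.

False


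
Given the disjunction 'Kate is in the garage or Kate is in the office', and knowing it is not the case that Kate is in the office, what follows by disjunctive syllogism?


Disjunctive syllogism: P ∨ Q, ¬P ⊢ Q
Disjunction: Kate is in the garage ∨ Kate is in the office
We know it is not the case that Kate is in the office.
By disjunctive syllogism, the other disjunct must be true.

Kate is in the garage


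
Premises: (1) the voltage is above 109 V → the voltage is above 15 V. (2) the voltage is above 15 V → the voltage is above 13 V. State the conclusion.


Hypothetical syllogism: P → Q, Q → R ⊢ P → R
Premise 1: the voltage is above 109 V → the voltage is above 15 V
Premise 2: the voltage is above 15 V → the voltage is above 13 V
Chain the implications: the middle term (the voltage is above 15 V) links the two.
Conclusion: If the voltage is above 109 V, then the voltage is above 13 V.

If the voltage is above 109 V, then the voltage is above 13 V.


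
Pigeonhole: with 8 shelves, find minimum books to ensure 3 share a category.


Pigeonhole: to guarantee k in one of n categories, need (k-1)×n + 1.
k = 3, n = 8
Minimum = (3-1) × 8 + 1 = 2 × 8 + 1

17


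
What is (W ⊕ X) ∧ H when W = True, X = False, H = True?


W = True, X = False, H = True
Step 1: W ⊕ X = True XOR False = True
Step 2: True ∧ H = True AND True = True
XOR true when exactly one of W,X is true; then AND with H.

True


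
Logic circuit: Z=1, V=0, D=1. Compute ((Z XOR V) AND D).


Z XOR V = 1^0 = 1
1 AND 1 = 1

1


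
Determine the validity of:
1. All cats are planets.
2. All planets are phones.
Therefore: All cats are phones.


Premise 1: All cats are planets.
Premise 2: All planets are phones.
Conclusion: All cats are phones.
Barbara syllogism (AAA-1): All A are B, All B are C → All A are C.
Middle term (planets) distributed in premise 2.

Valid


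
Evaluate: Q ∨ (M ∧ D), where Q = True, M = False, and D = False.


Q = True, M = False, D = False
Step 1: M ∧ D = False AND False = False
Step 2: Q ∨ False = True OR False = True
AND evaluated first (higher precedence); then OR applied.

True


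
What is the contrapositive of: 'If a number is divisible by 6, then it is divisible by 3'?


Original: If a number is divisible by 6, then it is divisible by 3
Contrapositive: If ¬Q, then ¬P
Negate Q: not (it is divisible by 3)
Negate P: not (a number is divisible by 6)

If not (it is divisible by 3), then not (a number is divisible by 6).


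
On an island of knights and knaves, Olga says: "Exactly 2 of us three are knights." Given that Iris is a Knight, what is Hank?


Olga claims exactly 2 knights among Olga, Iris, Hank.
Given: Iris is a Knight.

Case 1: Olga is a Knight (tells truth)
  Then exactly 2 of the three are knights.
  Counting Olga, Iris: 2 knight(s) so far. Need 0 more → Hank = Knave.
Case 2: Olga is a Knave (lies)
  Then the count is NOT 2.
  If Hank = Knight, count = 2 = 2 → claim would be true, contradicts lie.
  If Hank = Knave, count = 1 ≠ 2 → lie confirmed ✓

Hank is a Knave.

Knave


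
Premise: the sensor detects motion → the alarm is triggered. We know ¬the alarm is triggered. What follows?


Modus tollens: P → Q, ¬Q ⊢ ¬P
P: the sensor detects motion
Q: the alarm is triggered
We have P → Q and Q is false.
By modus tollens, P must be false.

It is not the case that the sensor detects motion


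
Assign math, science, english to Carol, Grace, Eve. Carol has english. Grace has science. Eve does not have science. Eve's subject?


From clues:
  Grace → science
  Carol → english
By elimination, Eve gets the remaining.

math


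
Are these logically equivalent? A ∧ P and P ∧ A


Expression 1: A ∧ P
Expression 2: P ∧ A
Truth table (A P | Expr1 Expr2):
  T T |   T     T
  T F |   F     F
  F T |   F     F
  F F |   F     F
All 4 rows agree, so the expressions are logically equivalent.

Yes


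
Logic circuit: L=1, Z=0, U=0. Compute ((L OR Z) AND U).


L OR Z = 1|0 = 1
1 AND 0 = 0

0


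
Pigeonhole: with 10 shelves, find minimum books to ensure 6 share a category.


Pigeonhole: to guarantee k in one of n categories, need (k-1)×n + 1.
k = 6, n = 10
Minimum = (6-1) × 10 + 1 = 5 × 10 + 1

51


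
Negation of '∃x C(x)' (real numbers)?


Original: ∃x C(x)
Rule: ¬∀→∃, ¬∃→∀, negate predicate.
Negation: ∀x ¬C(x)

∀x ¬C(x)


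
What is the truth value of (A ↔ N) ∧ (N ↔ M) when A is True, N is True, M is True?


A = True, N = True, M = True
Step 1: A ↔ N is true when A and N have the same value. Result: True
Step 2: N ↔ M is true when N and M have the same value. Result: True
Step 3: True ∧ True = True

True


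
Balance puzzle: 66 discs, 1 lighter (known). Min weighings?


Each weighing has 3 outcomes (left heavy / balance / right heavy), so k weighings distinguish at most 3^k cases; splitting into three near-equal groups achieves this.
Need 3^k ≥ 66: 3^3 = 27 < 66 ≤ 3^4 = 81
k = ⌈log₃(66)⌉ = 4

4


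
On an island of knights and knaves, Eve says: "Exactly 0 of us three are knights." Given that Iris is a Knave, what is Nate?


Eve claims exactly 0 knights among Eve, Iris, Nate.
Given: Iris is a Knave.

Case 1: Eve is a Knight (tells truth)
  Then exactly 0 of the three are knights.
  Counting Eve, Iris: 1 knight(s) so far. Need -1 more → impossible.
Case 2: Eve is a Knave (lies)
  Then the count is NOT 0.
  If Nate = Knave, count = 0 = 0 → claim would be true, contradicts lie.
  If Nate = Knight, count = 1 ≠ 0 → lie confirmed ✓

Nate is a Knight.

Knight


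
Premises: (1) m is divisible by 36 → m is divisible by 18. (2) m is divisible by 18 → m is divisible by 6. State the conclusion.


Hypothetical syllogism: P → Q, Q → R ⊢ P → R
Premise 1: m is divisible by 36 → m is divisible by 18
Premise 2: m is divisible by 18 → m is divisible by 6
Chain the implications: the middle term (m is divisible by 18) links the two.
Conclusion: If m is divisible by 36, then m is divisible by 6.

If m is divisible by 36, then m is divisible by 6.
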